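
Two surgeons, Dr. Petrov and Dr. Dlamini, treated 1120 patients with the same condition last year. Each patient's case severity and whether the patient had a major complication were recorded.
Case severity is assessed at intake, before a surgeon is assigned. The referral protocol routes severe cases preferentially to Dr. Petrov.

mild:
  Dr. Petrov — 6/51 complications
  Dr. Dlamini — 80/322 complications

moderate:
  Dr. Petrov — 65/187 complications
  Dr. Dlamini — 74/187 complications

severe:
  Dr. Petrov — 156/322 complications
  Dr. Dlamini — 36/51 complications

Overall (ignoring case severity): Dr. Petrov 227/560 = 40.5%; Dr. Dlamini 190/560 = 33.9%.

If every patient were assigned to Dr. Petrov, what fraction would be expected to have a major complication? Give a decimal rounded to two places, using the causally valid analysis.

0.32

Case severity is set before the surgeon has any effect — it is not caused by the surgeon — and it independently drives the outcome. That makes it a confounder, so the causal comparison is within case severity levels.
Standardising Dr. Petrov to the population case severity mix: 0.333·6/51 + 0.334·65/187 + 0.333·156/322 = 0.317.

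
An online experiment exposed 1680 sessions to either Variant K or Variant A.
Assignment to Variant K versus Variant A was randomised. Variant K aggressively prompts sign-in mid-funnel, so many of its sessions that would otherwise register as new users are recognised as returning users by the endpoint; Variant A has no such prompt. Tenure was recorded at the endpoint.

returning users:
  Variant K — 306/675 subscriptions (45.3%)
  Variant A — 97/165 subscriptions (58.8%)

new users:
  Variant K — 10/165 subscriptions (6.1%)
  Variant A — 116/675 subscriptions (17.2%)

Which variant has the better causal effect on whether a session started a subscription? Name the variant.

Variant K

The distribution of user tenure is itself part of what the variant does — it is an intermediate outcome. Holding it fixed would remove that part of the effect; the total effect is the pooled difference.
Pooled: Variant K 37.6% vs Variant A 25.4%; Variant K is higher overall.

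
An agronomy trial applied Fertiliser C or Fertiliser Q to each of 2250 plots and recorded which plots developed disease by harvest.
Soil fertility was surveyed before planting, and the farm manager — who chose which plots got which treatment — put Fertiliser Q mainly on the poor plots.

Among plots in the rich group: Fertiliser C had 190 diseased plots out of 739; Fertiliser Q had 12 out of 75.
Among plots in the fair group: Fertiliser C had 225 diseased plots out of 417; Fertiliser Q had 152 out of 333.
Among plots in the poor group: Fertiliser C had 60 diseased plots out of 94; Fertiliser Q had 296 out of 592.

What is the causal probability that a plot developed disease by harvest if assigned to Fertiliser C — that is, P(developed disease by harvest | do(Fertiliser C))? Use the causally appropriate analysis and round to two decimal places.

The stratified and pooled comparisons disagree (Fertiliser Q wins within each soil fertility; Fertiliser C wins overall), so the answer turns on the causal role of soil fertility.
Soil fertility differs across fertilisers for reasons unrelated to any effect of the fertiliser itself, and it separately predicts the outcome — a classic confounder. We must compare within soil fertility levels.
Standardising Fertiliser C to the population soil fertility mix: 0.362·190/739 + 0.333·225/417 + 0.305·60/94 = 0.467.

0.47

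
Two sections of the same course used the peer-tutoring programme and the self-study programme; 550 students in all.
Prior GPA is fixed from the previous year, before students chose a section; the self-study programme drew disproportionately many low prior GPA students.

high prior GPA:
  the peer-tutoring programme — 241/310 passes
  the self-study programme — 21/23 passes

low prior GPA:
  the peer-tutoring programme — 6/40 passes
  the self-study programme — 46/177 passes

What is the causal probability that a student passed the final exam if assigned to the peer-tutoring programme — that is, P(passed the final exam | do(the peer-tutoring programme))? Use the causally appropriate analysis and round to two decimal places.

Nothing the teaching method does changes prior GPA band; the imbalance is an allocation artefact. With prior GPA band also predicting the outcome, the pooled figure is confounded, and the within-stratum comparison is the causal one.
Standardising the peer-tutoring programme to the population prior GPA band mix: 0.605·241/310 + 0.395·6/40 = 0.530.

0.53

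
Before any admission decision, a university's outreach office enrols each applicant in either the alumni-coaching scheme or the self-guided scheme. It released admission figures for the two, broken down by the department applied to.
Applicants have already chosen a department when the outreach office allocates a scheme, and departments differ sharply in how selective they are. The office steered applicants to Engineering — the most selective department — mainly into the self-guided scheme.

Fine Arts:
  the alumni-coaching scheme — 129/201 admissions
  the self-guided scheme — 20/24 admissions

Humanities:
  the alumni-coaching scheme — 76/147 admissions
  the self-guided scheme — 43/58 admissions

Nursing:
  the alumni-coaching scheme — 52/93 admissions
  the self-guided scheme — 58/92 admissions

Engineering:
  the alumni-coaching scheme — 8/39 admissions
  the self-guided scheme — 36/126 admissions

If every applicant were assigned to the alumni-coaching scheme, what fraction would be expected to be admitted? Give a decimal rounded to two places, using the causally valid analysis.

The stratified and pooled comparisons disagree (the self-guided scheme wins within each department; the alumni-coaching scheme wins overall), so the answer turns on the causal role of department.
Nothing the outreach scheme does changes department; the imbalance is an allocation artefact. With department also predicting the outcome, the pooled figure is confounded, and the within-stratum comparison is the causal one.
Standardising the alumni-coaching scheme to the population department mix: 0.288·129/201 + 0.263·76/147 + 0.237·52/93 + 0.212·8/39 = 0.497.

0.50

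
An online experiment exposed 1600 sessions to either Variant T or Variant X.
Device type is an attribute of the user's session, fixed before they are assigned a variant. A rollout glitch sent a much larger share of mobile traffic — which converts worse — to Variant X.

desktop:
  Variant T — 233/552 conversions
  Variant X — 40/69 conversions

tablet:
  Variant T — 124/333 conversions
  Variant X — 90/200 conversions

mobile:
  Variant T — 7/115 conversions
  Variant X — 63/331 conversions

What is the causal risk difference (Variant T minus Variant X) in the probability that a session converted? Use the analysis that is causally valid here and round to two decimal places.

Variant X is higher inside every device type stratum but Variant T is higher in aggregate. Whether to stratify depends on how device type relates to the variant.
Device type differs across variants for reasons unrelated to any effect of the variant itself, and it separately predicts the outcome — a classic confounder. We must compare within device type levels.
Adjusting over the population distribution of device type: 0.388·(0.422−0.580) + 0.333·(0.372−0.450) + 0.279·(0.061−0.190) = -0.123.

-0.12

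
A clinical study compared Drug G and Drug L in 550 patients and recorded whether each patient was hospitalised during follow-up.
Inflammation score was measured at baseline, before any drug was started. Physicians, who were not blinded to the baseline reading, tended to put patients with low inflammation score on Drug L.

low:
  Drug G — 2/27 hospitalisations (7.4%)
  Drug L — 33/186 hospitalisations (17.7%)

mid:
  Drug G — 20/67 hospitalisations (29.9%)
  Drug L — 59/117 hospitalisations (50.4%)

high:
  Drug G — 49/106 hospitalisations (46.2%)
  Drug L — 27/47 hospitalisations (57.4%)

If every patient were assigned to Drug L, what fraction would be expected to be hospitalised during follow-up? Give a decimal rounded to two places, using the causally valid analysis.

0.40

Nothing the drug does changes inflammation score; the imbalance is an allocation artefact. With inflammation score also predicting the outcome, the pooled figure is confounded, and the within-stratum comparison is the causal one.
Standardising Drug L to the population inflammation score mix: 0.387·33/186 + 0.335·59/117 + 0.278·27/47 = 0.397.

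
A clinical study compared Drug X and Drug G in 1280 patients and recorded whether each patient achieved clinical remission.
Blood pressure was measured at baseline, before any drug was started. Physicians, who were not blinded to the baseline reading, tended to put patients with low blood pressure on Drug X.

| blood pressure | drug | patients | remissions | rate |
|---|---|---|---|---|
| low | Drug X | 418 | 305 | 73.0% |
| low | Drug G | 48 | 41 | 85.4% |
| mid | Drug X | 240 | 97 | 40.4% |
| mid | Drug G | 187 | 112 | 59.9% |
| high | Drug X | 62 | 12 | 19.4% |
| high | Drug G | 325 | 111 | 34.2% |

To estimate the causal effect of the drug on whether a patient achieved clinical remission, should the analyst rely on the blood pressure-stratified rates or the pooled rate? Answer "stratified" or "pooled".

stratified

The stratified and pooled comparisons disagree (Drug G wins within each blood pressure; Drug X wins overall), so the answer turns on the causal role of blood pressure.
The imbalance in blood pressure arose from how patients were allocated, not from anything the drug did; and blood pressure independently affects the outcome. The pooled gap is confounded — condition on blood pressure.
Within each level — low: 73.0% vs 85.4%; mid: 40.4% vs 59.9%; high: 19.4% vs 34.2% — Drug G is higher every time.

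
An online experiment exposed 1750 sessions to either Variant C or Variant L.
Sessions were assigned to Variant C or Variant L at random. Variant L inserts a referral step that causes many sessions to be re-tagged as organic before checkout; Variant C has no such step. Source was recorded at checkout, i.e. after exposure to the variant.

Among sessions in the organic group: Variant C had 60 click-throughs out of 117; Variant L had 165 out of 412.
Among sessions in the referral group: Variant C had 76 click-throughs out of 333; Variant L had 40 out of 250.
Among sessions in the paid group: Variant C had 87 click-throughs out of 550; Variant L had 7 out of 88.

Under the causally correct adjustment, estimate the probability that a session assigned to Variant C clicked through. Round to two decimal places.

0.22

Stratifying would compare variants among sessions the variants themselves sorted into traffic source groups — a form of selection on an intermediate. The unconditioned pooled rates give the total causal effect.
So P(outcome | do(Variant C)) is just the pooled rate for Variant C: 223/1000 = 0.223.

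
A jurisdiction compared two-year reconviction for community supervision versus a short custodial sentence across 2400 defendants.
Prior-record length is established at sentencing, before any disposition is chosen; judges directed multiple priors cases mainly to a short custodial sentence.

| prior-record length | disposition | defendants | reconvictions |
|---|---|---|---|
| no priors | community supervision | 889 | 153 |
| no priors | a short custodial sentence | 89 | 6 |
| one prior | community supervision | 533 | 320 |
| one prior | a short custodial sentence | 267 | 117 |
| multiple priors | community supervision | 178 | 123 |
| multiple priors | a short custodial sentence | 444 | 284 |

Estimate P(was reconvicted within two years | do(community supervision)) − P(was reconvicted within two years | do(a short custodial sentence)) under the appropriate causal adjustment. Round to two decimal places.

+0.11

Since prior-record length is a pre-existing factor (not a product of the disposition) and it affects the outcome on its own, it is a confounder. The stratified rates, not the pooled rate, identify the causal effect.
Adjusting over the population distribution of prior-record length: 0.407·(0.172−0.067) + 0.333·(0.600−0.438) + 0.259·(0.691−0.640) = +0.110.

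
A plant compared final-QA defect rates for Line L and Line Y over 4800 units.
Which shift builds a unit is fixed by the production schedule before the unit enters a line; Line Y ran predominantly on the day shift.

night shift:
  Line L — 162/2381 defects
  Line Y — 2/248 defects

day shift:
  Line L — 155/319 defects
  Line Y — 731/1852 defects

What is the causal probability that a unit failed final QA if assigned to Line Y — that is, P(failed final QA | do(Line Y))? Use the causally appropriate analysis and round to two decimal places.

Shift is set before the line has any effect — it is not caused by the line — and it independently drives the outcome. That makes it a confounder, so the causal comparison is within shift levels.
Standardising Line Y to the population shift mix: 0.548·2/248 + 0.452·731/1852 = 0.183.

0.18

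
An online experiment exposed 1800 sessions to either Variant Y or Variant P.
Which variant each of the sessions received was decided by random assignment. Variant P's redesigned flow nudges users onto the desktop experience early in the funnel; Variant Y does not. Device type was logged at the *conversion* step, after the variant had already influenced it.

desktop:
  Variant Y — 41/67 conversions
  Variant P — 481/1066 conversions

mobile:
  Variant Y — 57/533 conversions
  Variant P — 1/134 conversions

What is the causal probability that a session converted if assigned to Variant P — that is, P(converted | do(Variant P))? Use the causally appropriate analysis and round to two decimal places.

0.40

Device type here is a post-treatment variable shaped by the variant; conditioning on it would introduce bias rather than remove it. The overall comparison is the causal one.
So P(outcome | do(Variant P)) is just the pooled rate for Variant P: 482/1200 = 0.402.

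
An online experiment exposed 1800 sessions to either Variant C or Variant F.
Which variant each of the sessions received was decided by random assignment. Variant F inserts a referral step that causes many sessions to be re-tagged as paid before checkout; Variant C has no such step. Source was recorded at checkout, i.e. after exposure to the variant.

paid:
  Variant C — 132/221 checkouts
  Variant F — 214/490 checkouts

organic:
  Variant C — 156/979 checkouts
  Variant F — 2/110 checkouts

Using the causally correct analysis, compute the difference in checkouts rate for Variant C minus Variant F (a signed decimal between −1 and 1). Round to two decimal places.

-0.12

Traffic source here is a post-treatment variable shaped by the variant; conditioning on it would introduce bias rather than remove it. The overall comparison is the causal one.
The causal difference is the pooled difference: 0.240 − 0.360 = -0.120.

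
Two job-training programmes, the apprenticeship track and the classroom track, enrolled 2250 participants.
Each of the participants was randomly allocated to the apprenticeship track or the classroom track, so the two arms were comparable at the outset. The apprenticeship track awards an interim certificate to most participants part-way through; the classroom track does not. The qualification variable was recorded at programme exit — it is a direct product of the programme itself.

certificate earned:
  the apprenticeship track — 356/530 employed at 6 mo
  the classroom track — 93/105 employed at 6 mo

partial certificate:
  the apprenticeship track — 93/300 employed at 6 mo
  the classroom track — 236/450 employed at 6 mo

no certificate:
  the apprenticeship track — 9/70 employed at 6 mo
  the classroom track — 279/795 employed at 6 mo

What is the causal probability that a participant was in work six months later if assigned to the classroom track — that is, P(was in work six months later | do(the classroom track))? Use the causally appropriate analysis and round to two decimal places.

The qualification attained during the programme-specific comparison favours the classroom track throughout, but the pooled figures favour the apprenticeship track. The question is whether to condition on qualification attained during the programme.
The distribution of qualification attained during the programme is itself part of what the programme does — it is an intermediate outcome. Holding it fixed would remove that part of the effect; the total effect is the pooled difference.
So P(outcome | do(the classroom track)) is just the pooled rate for the classroom track: 608/1350 = 0.450.

0.45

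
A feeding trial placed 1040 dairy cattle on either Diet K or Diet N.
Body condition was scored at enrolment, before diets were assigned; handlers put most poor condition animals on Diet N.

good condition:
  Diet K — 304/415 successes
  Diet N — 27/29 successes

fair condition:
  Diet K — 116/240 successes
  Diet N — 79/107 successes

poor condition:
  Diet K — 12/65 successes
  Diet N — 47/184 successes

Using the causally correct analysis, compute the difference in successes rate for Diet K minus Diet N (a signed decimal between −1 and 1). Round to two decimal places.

Nothing the diet does changes starting body condition; the imbalance is an allocation artefact. With starting body condition also predicting the outcome, the pooled figure is confounded, and the within-stratum comparison is the causal one.
Adjusting over the population distribution of starting body condition: 0.427·(0.733−0.931) + 0.334·(0.483−0.738) + 0.239·(0.185−0.255) = -0.187.

-0.19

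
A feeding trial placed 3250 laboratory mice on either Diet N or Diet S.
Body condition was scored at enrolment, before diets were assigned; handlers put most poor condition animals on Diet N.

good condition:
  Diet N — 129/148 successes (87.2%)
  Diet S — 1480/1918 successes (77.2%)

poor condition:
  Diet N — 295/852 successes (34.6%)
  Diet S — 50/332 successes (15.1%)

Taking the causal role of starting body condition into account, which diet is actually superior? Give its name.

Starting body condition differs across diets for reasons unrelated to any effect of the diet itself, and it separately predicts the outcome — a classic confounder. We must compare within starting body condition levels.
Within each level — good condition: 87.2% vs 77.2%; poor condition: 34.6% vs 15.1% — Diet N is higher every time.

Diet N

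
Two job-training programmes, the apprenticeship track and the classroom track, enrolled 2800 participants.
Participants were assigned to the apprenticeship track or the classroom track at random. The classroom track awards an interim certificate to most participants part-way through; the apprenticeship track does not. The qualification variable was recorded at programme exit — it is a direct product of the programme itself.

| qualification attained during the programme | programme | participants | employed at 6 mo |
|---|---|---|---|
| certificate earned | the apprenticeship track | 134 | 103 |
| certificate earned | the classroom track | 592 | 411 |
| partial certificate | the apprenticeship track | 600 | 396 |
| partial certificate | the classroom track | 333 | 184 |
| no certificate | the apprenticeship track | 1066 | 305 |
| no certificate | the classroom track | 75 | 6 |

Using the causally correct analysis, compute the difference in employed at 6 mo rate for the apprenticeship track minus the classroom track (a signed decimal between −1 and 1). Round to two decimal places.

-0.15

The stratified and pooled comparisons disagree (the apprenticeship track wins within each qualification attained during the programme; the classroom track wins overall), so the answer turns on the causal role of qualification attained during the programme.
Qualification attained during the programme here is a post-treatment variable shaped by the programme; conditioning on it would introduce bias rather than remove it. The overall comparison is the causal one.
The causal difference is the pooled difference: 0.447 − 0.601 = -0.154.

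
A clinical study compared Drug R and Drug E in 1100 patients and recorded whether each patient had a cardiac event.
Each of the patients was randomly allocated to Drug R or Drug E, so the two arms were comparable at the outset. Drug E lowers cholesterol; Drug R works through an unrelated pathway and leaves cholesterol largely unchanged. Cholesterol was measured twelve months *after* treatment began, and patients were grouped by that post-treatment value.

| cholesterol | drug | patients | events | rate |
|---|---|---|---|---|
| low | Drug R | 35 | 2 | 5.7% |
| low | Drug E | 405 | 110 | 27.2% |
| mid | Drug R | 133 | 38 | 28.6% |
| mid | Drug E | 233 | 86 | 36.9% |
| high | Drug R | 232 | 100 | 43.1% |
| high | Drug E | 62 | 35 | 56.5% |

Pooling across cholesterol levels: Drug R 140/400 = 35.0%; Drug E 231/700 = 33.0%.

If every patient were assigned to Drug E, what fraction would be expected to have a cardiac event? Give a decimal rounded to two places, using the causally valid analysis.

Drug R is lower inside every cholesterol stratum but Drug E is lower in aggregate. Whether to stratify depends on how cholesterol relates to the drug.
Cholesterol is downstream of the drug. One should not condition on a consequence of treatment, so the overall rates are the right comparison.
So P(outcome | do(Drug E)) is just the pooled rate for Drug E: 231/700 = 0.330.

0.33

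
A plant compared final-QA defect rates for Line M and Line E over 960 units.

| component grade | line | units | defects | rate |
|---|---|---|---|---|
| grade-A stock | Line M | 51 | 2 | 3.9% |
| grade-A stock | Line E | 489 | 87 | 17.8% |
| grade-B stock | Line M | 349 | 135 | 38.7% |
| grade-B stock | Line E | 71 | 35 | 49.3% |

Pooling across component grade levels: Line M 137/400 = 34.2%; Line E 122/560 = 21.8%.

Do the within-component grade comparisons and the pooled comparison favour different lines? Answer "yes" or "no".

yes

Within each component grade level (grade-A stock 3.9% vs 17.8%; grade-B stock 38.7% vs 49.3%), Line M has the lower rate every time. Pooled: 34.2% vs 21.8% — Line E has the lower rate overall. The two comparisons disagree.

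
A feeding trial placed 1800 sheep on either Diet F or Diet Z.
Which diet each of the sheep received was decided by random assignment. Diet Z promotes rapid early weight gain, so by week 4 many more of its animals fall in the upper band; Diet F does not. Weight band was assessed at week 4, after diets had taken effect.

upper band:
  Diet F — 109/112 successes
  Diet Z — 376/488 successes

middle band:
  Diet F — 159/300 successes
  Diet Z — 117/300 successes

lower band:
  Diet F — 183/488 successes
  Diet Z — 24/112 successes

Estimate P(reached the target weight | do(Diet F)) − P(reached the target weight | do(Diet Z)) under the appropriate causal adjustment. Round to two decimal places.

Within every week-4 weight band level Diet F has the higher rate, yet pooled Diet Z does — Simpson's reversal.
Week-4 weight band lies on the pathway diet → week-4 weight band → outcome, so adjusting for it blocks the indirect effect. For the total causal effect of diet, use the unadjusted pooled rates.
The causal difference is the pooled difference: 0.501 − 0.574 = -0.073.

-0.07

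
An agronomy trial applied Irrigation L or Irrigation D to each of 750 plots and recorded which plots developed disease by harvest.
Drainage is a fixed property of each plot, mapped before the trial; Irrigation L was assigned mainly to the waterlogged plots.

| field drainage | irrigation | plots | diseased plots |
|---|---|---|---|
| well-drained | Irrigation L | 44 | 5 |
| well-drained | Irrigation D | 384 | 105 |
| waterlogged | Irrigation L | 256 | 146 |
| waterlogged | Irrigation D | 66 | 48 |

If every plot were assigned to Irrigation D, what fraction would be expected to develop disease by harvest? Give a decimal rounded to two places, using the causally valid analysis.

0.47

Since field drainage is a pre-existing factor (not a product of the irrigation) and it affects the outcome on its own, it is a confounder. The stratified rates, not the pooled rate, identify the causal effect.
Standardising Irrigation D to the population field drainage mix: 0.571·105/384 + 0.429·48/66 = 0.468.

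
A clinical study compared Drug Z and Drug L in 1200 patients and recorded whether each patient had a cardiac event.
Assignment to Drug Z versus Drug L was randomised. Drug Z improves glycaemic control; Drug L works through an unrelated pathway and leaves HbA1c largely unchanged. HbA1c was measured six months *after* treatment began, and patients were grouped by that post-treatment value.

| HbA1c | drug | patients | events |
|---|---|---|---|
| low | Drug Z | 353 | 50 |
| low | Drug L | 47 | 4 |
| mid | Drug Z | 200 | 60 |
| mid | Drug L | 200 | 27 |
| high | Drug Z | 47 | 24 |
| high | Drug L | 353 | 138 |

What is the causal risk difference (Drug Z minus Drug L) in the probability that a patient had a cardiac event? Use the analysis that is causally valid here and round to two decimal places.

-0.06

HbA1c lies on the pathway drug → HbA1c → outcome, so adjusting for it blocks the indirect effect. For the total causal effect of drug, use the unadjusted pooled rates.
The causal difference is the pooled difference: 0.223 − 0.282 = -0.058.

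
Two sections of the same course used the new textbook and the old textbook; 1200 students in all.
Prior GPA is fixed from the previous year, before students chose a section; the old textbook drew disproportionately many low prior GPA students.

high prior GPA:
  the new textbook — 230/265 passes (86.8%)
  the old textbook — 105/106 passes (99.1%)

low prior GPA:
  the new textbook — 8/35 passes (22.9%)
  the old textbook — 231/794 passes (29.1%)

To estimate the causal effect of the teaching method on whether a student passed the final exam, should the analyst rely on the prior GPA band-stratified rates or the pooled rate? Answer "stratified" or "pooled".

The prior GPA band-specific comparison favours the old textbook throughout, but the pooled figures favour the new textbook. The question is whether to condition on prior GPA band.
Prior GPA band is set before the teaching method has any effect — it is not caused by the teaching method — and it independently drives the outcome. That makes it a confounder, so the causal comparison is within prior GPA band levels.
Within each level — high prior GPA: 86.8% vs 99.1%; low prior GPA: 22.9% vs 29.1% — the old textbook is higher every time.

stratified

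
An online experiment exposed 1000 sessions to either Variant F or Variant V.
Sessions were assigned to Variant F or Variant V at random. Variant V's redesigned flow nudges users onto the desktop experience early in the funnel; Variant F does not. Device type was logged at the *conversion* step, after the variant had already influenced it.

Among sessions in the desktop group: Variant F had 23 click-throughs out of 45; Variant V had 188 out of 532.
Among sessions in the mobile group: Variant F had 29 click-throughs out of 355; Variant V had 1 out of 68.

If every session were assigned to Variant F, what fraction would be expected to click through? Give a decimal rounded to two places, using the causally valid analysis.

Within every device type level Variant F has the higher rate, yet pooled Variant V does — Simpson's reversal.
Because the variant influences device type, device type is a post-treatment mediator, not a confounder. Stratifying on it would bias the estimate; the causal effect is the crude pooled difference.
So P(outcome | do(Variant F)) is just the pooled rate for Variant F: 52/400 = 0.130.

0.13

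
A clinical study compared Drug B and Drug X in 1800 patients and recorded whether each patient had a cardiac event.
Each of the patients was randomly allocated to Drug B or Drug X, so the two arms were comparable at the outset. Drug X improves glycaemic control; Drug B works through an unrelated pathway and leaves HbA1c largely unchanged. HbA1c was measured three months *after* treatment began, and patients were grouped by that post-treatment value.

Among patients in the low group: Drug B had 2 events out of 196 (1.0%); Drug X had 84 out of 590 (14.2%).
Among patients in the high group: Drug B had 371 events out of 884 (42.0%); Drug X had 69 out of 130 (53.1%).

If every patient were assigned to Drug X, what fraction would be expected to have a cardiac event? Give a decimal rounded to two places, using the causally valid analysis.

Drug B is lower inside every HbA1c stratum but Drug X is lower in aggregate. Whether to stratify depends on how HbA1c relates to the drug.
HbA1c is recorded after the drug and is itself shifted by it — it sits on the causal path from drug to outcome. Conditioning on a mediator would strip out part of the effect we want; the pooled comparison gives the total causal effect.
So P(outcome | do(Drug X)) is just the pooled rate for Drug X: 153/720 = 0.212.

0.21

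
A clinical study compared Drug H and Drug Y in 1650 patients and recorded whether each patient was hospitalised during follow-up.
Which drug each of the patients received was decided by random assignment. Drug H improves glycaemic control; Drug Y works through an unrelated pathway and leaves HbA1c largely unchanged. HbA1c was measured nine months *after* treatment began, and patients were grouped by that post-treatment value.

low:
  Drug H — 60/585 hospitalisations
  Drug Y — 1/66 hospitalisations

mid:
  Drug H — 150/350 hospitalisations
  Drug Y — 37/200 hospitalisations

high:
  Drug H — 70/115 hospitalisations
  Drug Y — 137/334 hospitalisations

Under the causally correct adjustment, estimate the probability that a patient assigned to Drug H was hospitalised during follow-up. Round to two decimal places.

0.27

Stratifying would compare drugs among patients the drugs themselves sorted into HbA1c groups — a form of selection on an intermediate. The unconditioned pooled rates give the total causal effect.
So P(outcome | do(Drug H)) is just the pooled rate for Drug H: 280/1050 = 0.267.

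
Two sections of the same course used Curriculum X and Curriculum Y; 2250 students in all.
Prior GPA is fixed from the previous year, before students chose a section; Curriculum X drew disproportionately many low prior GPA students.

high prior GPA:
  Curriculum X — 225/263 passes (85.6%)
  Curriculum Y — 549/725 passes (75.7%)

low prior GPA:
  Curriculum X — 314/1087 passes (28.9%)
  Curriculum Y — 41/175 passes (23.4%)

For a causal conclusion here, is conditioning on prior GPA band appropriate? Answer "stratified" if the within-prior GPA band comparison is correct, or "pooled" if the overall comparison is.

Within every prior GPA band level Curriculum X has the higher rate, yet pooled Curriculum Y does — Simpson's reversal.
Prior GPA band differs across teaching methods for reasons unrelated to any effect of the teaching method itself, and it separately predicts the outcome — a classic confounder. We must compare within prior GPA band levels.
Within each level — high prior GPA: 85.6% vs 75.7%; low prior GPA: 28.9% vs 23.4% — Curriculum X is higher every time.

stratified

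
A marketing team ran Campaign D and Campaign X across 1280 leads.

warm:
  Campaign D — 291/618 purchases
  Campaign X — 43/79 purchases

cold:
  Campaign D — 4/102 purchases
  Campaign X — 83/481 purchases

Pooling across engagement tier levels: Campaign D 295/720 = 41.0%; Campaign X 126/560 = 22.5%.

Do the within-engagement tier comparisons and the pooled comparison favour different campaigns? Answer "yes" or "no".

yes

Within each engagement tier level (warm 47.1% vs 54.4%; cold 3.9% vs 17.3%), Campaign X has the higher rate every time. Pooled: 41.0% vs 22.5% — Campaign D has the higher rate overall. The two comparisons disagree.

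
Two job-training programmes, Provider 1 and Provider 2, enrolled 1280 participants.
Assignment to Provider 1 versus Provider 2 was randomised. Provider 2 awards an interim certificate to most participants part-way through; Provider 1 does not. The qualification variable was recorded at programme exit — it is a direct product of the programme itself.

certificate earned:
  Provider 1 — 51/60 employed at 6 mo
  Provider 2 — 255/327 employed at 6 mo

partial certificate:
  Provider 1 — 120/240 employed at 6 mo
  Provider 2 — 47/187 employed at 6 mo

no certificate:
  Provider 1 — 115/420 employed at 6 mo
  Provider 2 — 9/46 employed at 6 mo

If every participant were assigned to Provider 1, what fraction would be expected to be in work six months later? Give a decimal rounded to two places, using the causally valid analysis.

0.40

The stratified and pooled comparisons disagree (Provider 1 wins within each qualification attained during the programme; Provider 2 wins overall), so the answer turns on the causal role of qualification attained during the programme.
Stratifying would compare programmes among participants the programmes themselves sorted into qualification attained during the programme groups — a form of selection on an intermediate. The unconditioned pooled rates give the total causal effect.
So P(outcome | do(Provider 1)) is just the pooled rate for Provider 1: 286/720 = 0.397.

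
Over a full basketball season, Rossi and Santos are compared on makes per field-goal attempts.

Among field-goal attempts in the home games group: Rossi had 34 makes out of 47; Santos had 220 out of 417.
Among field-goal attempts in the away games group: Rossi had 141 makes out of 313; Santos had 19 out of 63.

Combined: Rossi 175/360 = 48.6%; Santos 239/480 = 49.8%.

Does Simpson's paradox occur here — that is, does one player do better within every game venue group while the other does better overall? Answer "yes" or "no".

yes

Within each game venue level (home games 72.3% vs 52.8%; away games 45.0% vs 30.2%), Rossi has the higher rate every time. Pooled: 48.6% vs 49.8% — Santos has the higher rate overall. The two comparisons disagree.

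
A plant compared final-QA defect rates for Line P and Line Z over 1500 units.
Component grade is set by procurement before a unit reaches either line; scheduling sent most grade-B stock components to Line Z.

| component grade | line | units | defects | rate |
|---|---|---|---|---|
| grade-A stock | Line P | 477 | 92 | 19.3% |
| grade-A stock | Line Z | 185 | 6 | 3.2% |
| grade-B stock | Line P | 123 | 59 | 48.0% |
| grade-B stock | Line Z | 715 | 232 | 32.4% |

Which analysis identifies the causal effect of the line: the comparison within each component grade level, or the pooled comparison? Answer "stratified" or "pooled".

Line Z is lower inside every component grade stratum but Line P is lower in aggregate. Whether to stratify depends on how component grade relates to the line.
Component grade is set before the line has any effect — it is not caused by the line — and it independently drives the outcome. That makes it a confounder, so the causal comparison is within component grade levels.
Within each level — grade-A stock: 19.3% vs 3.2%; grade-B stock: 48.0% vs 32.4% — Line Z is lower every time.

stratified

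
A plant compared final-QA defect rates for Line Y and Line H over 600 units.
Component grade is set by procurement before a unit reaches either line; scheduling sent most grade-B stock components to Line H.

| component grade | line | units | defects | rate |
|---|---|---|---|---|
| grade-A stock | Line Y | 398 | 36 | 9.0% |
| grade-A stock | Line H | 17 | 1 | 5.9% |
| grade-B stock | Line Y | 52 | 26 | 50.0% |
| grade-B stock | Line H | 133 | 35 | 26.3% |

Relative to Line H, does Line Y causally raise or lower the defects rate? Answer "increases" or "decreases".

increases

Since component grade is a pre-existing factor (not a product of the line) and it affects the outcome on its own, it is a confounder. The stratified rates, not the pooled rate, identify the causal effect.
Within each level — grade-A stock: 9.0% vs 5.9%; grade-B stock: 50.0% vs 26.3% — Line H is lower every time.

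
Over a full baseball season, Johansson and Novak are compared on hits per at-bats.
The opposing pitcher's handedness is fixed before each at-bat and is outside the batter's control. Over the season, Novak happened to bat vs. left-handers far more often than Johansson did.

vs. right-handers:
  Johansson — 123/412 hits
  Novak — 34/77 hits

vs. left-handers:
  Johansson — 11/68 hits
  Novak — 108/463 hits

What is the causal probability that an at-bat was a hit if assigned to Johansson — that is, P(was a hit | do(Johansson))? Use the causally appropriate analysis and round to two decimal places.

Here pitcher handedness is a common cause — it drives both which player a case falls under and the outcome. The crude comparison mixes populations; the stratum-specific rates are the causally relevant ones.
Standardising Johansson to the population pitcher handedness mix: 0.479·123/412 + 0.521·11/68 = 0.227.

0.23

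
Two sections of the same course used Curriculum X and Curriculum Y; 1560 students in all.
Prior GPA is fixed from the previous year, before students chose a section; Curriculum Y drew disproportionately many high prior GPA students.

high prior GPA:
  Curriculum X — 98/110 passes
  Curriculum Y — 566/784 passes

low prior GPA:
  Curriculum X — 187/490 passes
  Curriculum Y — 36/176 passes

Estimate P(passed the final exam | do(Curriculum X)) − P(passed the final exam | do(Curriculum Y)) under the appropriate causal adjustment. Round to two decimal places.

+0.17

The stratified and pooled comparisons disagree (Curriculum X wins within each prior GPA band; Curriculum Y wins overall), so the answer turns on the causal role of prior GPA band.
Prior GPA band is set before the teaching method has any effect — it is not caused by the teaching method — and it independently drives the outcome. That makes it a confounder, so the causal comparison is within prior GPA band levels.
Adjusting over the population distribution of prior GPA band: 0.573·(0.891−0.722) + 0.427·(0.382−0.205) = +0.172.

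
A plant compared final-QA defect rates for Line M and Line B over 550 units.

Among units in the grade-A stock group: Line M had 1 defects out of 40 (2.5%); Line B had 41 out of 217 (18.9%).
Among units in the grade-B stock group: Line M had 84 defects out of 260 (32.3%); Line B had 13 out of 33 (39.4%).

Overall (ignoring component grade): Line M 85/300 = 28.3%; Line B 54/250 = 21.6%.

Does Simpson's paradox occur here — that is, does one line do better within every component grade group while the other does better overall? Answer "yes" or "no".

Within each component grade level (grade-A stock 2.5% vs 18.9%; grade-B stock 32.3% vs 39.4%), Line M has the lower rate every time. Pooled: 28.3% vs 21.6% — Line B has the lower rate overall. The two comparisons disagree.

yes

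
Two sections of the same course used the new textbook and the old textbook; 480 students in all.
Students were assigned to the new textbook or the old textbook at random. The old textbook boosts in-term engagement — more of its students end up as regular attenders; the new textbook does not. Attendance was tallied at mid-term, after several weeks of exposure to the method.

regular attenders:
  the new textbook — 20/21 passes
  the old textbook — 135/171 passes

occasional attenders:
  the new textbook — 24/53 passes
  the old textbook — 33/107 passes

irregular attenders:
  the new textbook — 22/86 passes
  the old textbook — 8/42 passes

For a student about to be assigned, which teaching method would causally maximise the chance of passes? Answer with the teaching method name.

the old textbook

The distribution of mid-term attendance is itself part of what the teaching method does — it is an intermediate outcome. Holding it fixed would remove that part of the effect; the total effect is the pooled difference.
Pooled: the new textbook 41.2% vs the old textbook 55.0%; the old textbook is higher overall.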